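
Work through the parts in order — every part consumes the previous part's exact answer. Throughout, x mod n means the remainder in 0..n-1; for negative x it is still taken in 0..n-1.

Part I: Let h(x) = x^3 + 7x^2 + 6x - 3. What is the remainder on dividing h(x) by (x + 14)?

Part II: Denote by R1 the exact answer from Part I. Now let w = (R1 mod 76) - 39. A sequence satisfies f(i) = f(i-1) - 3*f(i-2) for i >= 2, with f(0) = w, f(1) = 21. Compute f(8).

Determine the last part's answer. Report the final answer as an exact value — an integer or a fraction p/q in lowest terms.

-1593

Part I: remainder = value at the root: 1*(-14)^3 + 7*(-14)^2 + 6*(-14)^1 - 3 = (-2744) + (1372) + (-84) + (-3) = -1459; answer -1459
Part II: R1 = -1459; w = 22; f(2) = 1*(21) - 3*(22) = -45; iterating: f(2)=-45, f(3)=-108, f(4)=27, f(5)=351, f(6)=270, f(7)=-783, f(8)=-1593; answer -1593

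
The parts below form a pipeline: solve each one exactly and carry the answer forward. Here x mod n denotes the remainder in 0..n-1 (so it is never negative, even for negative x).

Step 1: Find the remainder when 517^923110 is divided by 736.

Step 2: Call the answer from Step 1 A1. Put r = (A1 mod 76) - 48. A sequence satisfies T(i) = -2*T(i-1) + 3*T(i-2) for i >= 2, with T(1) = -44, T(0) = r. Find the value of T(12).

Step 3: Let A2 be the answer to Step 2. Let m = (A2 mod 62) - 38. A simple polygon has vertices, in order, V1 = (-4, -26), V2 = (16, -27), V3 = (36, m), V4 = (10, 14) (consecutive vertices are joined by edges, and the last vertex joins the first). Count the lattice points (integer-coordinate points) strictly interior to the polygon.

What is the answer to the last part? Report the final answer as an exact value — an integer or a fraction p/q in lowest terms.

Step 1: squarings mod 736: 517^1=517, 517^2=121, 517^4=657, 517^8=353, 517^16=225, 517^32=577, 517^64=257, 517^128=545, 517^256=417, 517^512=193, 517^1024=449, 517^2048=673, 517^4096=289, 517^8192=353, 517^16384=225, 517^32768=577, 517^65536=257, 517^131072=545, 517^262144=417, 517^524288=193; 517^923110 = 517^2 * 517^4 * 517^32 * 517^64 * 517^128 * 517^256 * 517^1024 * 517^4096 * 517^131072 * 517^262144 * 517^524288 = 265 (mod 736); answer 265
Step 2: A1 = 265; r = -11; T(2) = -2*(-44) + 3*(-11) = 55; iterating: T(2)=55, T(3)=-242, T(4)=649, T(5)=-2024, T(6)=5995, T(7)=-18062, T(8)=54109, T(9)=-162404, T(10)=487135, T(11)=-1461482, T(12)=4384369; answer 4384369
Step 3: A2 = 4384369; m = 1; cross terms: (-4*-27 - 16*-26)=524, (16*1 - 36*-27)=988, (36*14 - 10*1)=494, (10*-26 - -4*14)=-204; twice the area = |1802| = 1802; area = 901; boundary points = 1 + 4 + 13 + 2 = 20; strictly interior points = area - boundary/2 + 1 = 892; answer 892

892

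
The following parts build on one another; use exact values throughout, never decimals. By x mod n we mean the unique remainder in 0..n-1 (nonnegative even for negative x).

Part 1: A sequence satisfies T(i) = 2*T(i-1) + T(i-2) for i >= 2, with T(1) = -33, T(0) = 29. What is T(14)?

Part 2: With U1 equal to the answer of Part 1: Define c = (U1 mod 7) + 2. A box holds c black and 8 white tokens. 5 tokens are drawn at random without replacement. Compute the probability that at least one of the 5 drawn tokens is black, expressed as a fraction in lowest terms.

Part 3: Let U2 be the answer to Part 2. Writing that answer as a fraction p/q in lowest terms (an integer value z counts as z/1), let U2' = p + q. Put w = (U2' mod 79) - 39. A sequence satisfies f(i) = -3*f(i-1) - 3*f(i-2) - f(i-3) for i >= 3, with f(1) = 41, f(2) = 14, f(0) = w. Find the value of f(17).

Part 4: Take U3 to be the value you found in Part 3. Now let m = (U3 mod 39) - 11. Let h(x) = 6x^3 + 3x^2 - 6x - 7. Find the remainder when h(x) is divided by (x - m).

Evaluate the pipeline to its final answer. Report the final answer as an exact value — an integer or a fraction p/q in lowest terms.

Part 1: T(2) = 2*(-33) + 1*(29) = -37; iterating: T(2)=-37, T(3)=-107, T(4)=-251, T(5)=-609, T(6)=-1469, T(7)=-3547, T(8)=-8563, T(9)=-20673, T(10)=-49909, T(11)=-120491, T(12)=-290891, T(13)=-702273, T(14)=-1695437; answer -1695437
Part 2: U1 = -1695437; c = 7; total draws C(15,5) = 3003; complement C(8,5) = 56; favorable 3003 - 56 = 2947; P = 421/429; answer 421/429
Part 3: U2 = 421/429; threaded value p + q = 850; w = 21; f(3) = -3*(14) - 3*(41) - 1*(21) = -186; iterating: f(3)=-186, f(4)=475, f(5)=-881, f(6)=1404, f(7)=-2044, f(8)=2801, f(9)=-3675, f(10)=4666, f(11)=-5774, f(12)=6999, f(13)=-8341, f(14)=9800, f(15)=-11376, f(16)=13069, f(17)=-14879; answer -14879
Part 4: U3 = -14879; m = 8; remainder = value at the root: 6*(8)^3 + 3*(8)^2 - 6*(8)^1 - 7 = (3072) + (192) + (-48) + (-7) = 3209; answer 3209

3209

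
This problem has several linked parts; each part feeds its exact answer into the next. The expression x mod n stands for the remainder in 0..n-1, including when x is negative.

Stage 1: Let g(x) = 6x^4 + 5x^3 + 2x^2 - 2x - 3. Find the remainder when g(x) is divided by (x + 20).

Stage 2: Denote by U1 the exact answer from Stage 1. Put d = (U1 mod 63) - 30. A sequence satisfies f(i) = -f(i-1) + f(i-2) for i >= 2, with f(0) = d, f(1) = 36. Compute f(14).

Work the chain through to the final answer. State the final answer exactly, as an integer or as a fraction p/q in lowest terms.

Stage 1: remainder = value at the root: 6*(-20)^4 + 5*(-20)^3 + 2*(-20)^2 - 2*(-20)^1 - 3 = (960000) + (-40000) + (800) + (40) + (-3) = 920837; answer 920837
Stage 2: U1 = 920837; d = -1; f(2) = -1*(36) + 1*(-1) = -37; iterating: f(2)=-37, f(3)=73, f(4)=-110, f(5)=183, f(6)=-293, f(7)=476, f(8)=-769, f(9)=1245, f(10)=-2014, f(11)=3259, f(12)=-5273, f(13)=8532, f(14)=-13805; answer -13805

-13805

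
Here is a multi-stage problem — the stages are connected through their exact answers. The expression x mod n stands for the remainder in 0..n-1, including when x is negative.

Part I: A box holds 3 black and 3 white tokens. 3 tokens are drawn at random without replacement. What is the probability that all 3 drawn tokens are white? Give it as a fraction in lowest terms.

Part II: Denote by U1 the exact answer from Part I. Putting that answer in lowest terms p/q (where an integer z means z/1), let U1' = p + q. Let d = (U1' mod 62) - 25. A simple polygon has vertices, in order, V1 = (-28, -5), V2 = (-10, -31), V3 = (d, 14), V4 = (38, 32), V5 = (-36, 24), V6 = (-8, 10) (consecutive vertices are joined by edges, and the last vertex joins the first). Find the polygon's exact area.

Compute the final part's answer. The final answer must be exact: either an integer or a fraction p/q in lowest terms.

Part I: total draws C(6,3) = 20; favorable C(3,3) = 1; P = 1/20; answer 1/20
Part II: U1 = 1/20; threaded value p + q = 21; d = -4; cross terms: (-28*-31 - -10*-5)=818, (-10*14 - -4*-31)=-264, (-4*32 - 38*14)=-660, (38*24 - -36*32)=2064, (-36*10 - -8*24)=-168, (-8*-5 - -28*10)=320; twice the area = |2110| = 2110; area = 1055; answer 1055

1055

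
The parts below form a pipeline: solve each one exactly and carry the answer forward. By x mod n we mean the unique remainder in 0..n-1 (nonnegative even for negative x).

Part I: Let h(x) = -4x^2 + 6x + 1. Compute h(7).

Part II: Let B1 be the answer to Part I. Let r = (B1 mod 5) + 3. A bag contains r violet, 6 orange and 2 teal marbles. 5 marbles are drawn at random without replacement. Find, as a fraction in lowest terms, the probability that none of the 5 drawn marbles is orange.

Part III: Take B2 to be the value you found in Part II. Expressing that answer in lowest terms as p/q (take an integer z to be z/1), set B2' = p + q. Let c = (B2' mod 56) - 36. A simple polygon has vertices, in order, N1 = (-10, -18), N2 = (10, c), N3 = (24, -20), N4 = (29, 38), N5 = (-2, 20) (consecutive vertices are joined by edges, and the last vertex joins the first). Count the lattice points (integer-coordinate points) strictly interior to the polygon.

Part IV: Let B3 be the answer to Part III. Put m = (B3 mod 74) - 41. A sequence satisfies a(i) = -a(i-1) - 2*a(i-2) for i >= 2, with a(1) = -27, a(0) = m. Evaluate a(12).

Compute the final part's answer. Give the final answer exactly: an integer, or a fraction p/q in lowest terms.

Part I: -4*(7)^2 + 6*(7)^1 + 1 = (-196) + (42) + (1) = -153; answer -153
Part II: B1 = -153; r = 5; total draws C(13,5) = 1287; favorable C(7,5) = 21; P = 7/429; answer 7/429
Part III: B2 = 7/429; threaded value p + q = 436; c = 8; cross terms: (-10*8 - 10*-18)=100, (10*-20 - 24*8)=-392, (24*38 - 29*-20)=1492, (29*20 - -2*38)=656, (-2*-18 - -10*20)=236; twice the area = |2092| = 2092; area = 1046; boundary points = 2 + 14 + 1 + 1 + 2 = 20; strictly interior points = area - boundary/2 + 1 = 1037; answer 1037
Part IV: B3 = 1037; m = -40; a(2) = -1*(-27) - 2*(-40) = 107; iterating: a(2)=107, a(3)=-53, a(4)=-161, a(5)=267, a(6)=55, a(7)=-589, a(8)=479, a(9)=699, a(10)=-1657, a(11)=259, a(12)=3055; answer 3055

3055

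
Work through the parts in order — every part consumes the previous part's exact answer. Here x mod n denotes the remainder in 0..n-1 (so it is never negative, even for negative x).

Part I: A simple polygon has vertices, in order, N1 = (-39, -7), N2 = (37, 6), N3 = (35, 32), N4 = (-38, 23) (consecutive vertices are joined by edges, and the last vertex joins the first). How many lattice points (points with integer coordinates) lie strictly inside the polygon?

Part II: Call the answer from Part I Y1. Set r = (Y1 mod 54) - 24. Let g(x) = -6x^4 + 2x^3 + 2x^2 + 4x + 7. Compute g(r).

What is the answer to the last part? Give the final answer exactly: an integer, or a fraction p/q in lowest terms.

-224553

Part I: cross terms: (-39*6 - 37*-7)=25, (37*32 - 35*6)=974, (35*23 - -38*32)=2021, (-38*-7 - -39*23)=1163; twice the area = |4183| = 4183; area = 4183/2; boundary points = 1 + 2 + 1 + 1 = 5; strictly interior points = area - boundary/2 + 1 = 2090; answer 2090
Part II: Y1 = 2090; r = 14; -6*(14)^4 + 2*(14)^3 + 2*(14)^2 + 4*(14)^1 + 7 = (-230496) + (5488) + (392) + (56) + (7) = -224553; answer -224553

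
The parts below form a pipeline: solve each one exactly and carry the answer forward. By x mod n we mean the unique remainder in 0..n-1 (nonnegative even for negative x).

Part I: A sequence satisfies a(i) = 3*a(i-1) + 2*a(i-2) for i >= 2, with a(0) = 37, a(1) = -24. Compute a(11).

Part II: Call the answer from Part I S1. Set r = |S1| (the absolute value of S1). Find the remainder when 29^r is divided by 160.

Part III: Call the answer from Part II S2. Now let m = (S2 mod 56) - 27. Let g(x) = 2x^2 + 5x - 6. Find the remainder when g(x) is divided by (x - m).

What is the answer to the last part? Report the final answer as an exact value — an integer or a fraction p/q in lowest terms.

456

Part I: a(2) = 3*(-24) + 2*(37) = 2; iterating: a(2)=2, a(3)=-42, a(4)=-122, a(5)=-450, a(6)=-1594, a(7)=-5682, a(8)=-20234, a(9)=-72066, a(10)=-256666, a(11)=-914130; answer -914130
Part II: S1 = -914130; r = 914130; squarings mod 160: 29^1=29, 29^2=41, 29^4=81, 29^8=1, 29^16=1, 29^32=1, 29^64=1, 29^128=1, 29^256=1, 29^512=1, 29^1024=1, 29^2048=1, 29^4096=1, 29^8192=1, 29^16384=1, 29^32768=1, 29^65536=1, 29^131072=1, 29^262144=1, 29^524288=1; 29^914130 = 29^2 * 29^16 * 29^64 * 29^128 * 29^512 * 29^4096 * 29^8192 * 29^16384 * 29^32768 * 29^65536 * 29^262144 * 29^524288 = 41 (mod 160); answer 41
Part III: S2 = 41; m = 14; remainder = value at the root: 2*(14)^2 + 5*(14)^1 - 6 = (392) + (70) + (-6) = 456; answer 456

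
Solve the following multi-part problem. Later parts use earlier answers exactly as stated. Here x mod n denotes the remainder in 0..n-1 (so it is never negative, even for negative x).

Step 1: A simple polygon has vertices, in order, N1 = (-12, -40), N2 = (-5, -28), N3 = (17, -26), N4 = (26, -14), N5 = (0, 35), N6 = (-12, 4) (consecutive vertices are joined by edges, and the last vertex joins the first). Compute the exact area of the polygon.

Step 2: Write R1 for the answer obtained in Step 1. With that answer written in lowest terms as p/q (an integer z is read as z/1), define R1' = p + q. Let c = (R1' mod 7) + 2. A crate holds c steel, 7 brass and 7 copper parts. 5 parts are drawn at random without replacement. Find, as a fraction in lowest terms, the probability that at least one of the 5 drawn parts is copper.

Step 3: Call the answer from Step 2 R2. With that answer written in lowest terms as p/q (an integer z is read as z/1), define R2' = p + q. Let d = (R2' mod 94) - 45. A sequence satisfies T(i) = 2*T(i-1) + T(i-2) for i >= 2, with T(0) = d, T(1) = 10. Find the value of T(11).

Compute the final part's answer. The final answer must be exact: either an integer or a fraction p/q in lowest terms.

85946

Step 1: cross terms: (-12*-28 - -5*-40)=136, (-5*-26 - 17*-28)=606, (17*-14 - 26*-26)=438, (26*35 - 0*-14)=910, (0*4 - -12*35)=420, (-12*-40 - -12*4)=528; twice the area = |3038| = 3038; area = 1519; answer 1519
Step 2: R1 = 1519; threaded value p + q = 1520; c = 3; total draws C(17,5) = 6188; complement C(10,5) = 252; favorable 6188 - 252 = 5936; P = 212/221; answer 212/221
Step 3: R2 = 212/221; threaded value p + q = 433; d = 12; T(2) = 2*(10) + 1*(12) = 32; iterating: T(2)=32, T(3)=74, T(4)=180, T(5)=434, T(6)=1048, T(7)=2530, T(8)=6108, T(9)=14746, T(10)=35600, T(11)=85946; answer 85946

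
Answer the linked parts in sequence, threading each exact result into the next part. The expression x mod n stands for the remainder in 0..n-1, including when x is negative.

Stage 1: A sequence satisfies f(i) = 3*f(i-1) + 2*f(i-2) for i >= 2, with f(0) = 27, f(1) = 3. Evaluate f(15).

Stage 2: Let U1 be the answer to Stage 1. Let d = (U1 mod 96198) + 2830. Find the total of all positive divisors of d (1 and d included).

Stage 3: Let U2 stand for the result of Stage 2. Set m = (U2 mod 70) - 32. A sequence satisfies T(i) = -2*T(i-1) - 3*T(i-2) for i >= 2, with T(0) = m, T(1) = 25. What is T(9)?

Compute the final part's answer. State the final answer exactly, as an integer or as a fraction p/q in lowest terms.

4513

Stage 1: f(2) = 3*(3) + 2*(27) = 63; iterating: f(2)=63, f(3)=195, f(4)=711, f(5)=2523, f(6)=8991, f(7)=32019, f(8)=114039, f(9)=406155, f(10)=1446543, f(11)=5151939, f(12)=18348903, f(13)=65350587, f(14)=232749567, f(15)=828949875; answer 828949875
Stage 2: U1 = 828949875; d = 14539; 14539 = 7 * 31 * 67; sigma = (1 + 7) * (1 + 31) * (1 + 67) = 8 * 32 * 68 = 17408; answer 17408
Stage 3: U2 = 17408; m = 16; T(2) = -2*(25) - 3*(16) = -98; iterating: T(2)=-98, T(3)=121, T(4)=52, T(5)=-467, T(6)=778, T(7)=-155, T(8)=-2024, T(9)=4513; answer 4513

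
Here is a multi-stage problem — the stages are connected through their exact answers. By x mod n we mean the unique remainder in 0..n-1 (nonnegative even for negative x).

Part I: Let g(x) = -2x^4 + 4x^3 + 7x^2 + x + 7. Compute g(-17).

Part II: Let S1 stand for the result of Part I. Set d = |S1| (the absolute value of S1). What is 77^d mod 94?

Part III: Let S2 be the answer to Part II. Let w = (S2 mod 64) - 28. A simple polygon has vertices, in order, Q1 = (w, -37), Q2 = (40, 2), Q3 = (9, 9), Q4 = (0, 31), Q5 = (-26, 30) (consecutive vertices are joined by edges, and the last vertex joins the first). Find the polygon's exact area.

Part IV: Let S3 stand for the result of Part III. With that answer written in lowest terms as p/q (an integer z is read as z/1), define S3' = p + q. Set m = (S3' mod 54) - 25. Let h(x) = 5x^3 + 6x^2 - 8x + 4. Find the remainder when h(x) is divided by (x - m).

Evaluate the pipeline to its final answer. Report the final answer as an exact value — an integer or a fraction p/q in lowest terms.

-2108

Part I: -2*(-17)^4 + 4*(-17)^3 + 7*(-17)^2 + 1*(-17)^1 + 7 = (-167042) + (-19652) + (2023) + (-17) + (7) = -184681; answer -184681
Part II: S1 = -184681; d = 184681; squarings mod 94: 77^1=77, 77^2=7, 77^4=49, 77^8=51, 77^16=63, 77^32=21, 77^64=65, 77^128=89, 77^256=25, 77^512=61, 77^1024=55, 77^2048=17, 77^4096=7, 77^8192=49, 77^16384=51, 77^32768=63, 77^65536=21, 77^131072=65; 77^184681 = 77^1 * 77^8 * 77^32 * 77^64 * 77^256 * 77^4096 * 77^16384 * 77^32768 * 77^131072 = 85 (mod 94); answer 85
Part III: S2 = 85; w = -7; cross terms: (-7*2 - 40*-37)=1466, (40*9 - 9*2)=342, (9*31 - 0*9)=279, (0*30 - -26*31)=806, (-26*-37 - -7*30)=1172; twice the area = |4065| = 4065; area = 4065/2; answer 4065/2
Part IV: S3 = 4065/2; threaded value p + q = 4067; m = -8; remainder = value at the root: 5*(-8)^3 + 6*(-8)^2 - 8*(-8)^1 + 4 = (-2560) + (384) + (64) + (4) = -2108; answer -2108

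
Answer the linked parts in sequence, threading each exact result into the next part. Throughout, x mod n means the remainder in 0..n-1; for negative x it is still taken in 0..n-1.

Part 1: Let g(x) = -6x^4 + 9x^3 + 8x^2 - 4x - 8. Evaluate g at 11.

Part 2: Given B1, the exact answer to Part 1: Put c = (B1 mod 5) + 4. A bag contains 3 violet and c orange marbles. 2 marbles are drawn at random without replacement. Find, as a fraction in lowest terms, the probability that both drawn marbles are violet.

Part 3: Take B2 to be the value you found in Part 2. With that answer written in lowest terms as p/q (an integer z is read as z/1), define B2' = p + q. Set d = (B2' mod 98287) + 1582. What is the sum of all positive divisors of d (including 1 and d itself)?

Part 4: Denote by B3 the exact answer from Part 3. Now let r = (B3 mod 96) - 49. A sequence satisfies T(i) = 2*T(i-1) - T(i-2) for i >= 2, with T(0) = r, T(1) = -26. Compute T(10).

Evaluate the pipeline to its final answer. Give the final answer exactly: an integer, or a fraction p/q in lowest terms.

-143

Part 1: -6*(11)^4 + 9*(11)^3 + 8*(11)^2 - 4*(11)^1 - 8 = (-87846) + (11979) + (968) + (-44) + (-8) = -74951; answer -74951
Part 2: B1 = -74951; c = 8; total draws C(11,2) = 55; favorable C(3,2) = 3; P = 3/55; answer 3/55
Part 3: B2 = 3/55; threaded value p + q = 58; d = 1640; 1640 = 2^3 * 5 * 41; sigma = (1 + 2 + 4 + 8) * (1 + 5) * (1 + 41) = 15 * 6 * 42 = 3780; answer 3780
Part 4: B3 = 3780; r = -13; T(2) = 2*(-26) - 1*(-13) = -39; iterating: T(2)=-39, T(3)=-52, T(4)=-65, T(5)=-78, T(6)=-91, T(7)=-104, T(8)=-117, T(9)=-130, T(10)=-143; answer -143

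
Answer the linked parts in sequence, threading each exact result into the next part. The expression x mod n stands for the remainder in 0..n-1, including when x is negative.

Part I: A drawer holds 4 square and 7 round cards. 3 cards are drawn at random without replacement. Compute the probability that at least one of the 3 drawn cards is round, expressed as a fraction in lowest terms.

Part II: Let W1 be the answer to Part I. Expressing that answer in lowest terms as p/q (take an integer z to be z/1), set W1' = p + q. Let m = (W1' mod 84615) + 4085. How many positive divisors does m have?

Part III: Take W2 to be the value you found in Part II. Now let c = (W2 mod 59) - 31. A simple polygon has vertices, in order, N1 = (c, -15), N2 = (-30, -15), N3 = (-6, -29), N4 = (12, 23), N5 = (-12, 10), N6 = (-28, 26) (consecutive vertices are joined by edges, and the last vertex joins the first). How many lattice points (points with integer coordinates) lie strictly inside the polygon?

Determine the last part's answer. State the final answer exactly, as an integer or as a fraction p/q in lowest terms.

1204

Part I: total draws C(11,3) = 165; complement C(4,3) = 4; favorable 165 - 4 = 161; P = 161/165; answer 161/165
Part II: W1 = 161/165; threaded value p + q = 326; m = 4411; 4411 = 11 * 401; number of divisors = (1+1) * (1+1) = 4; answer 4
Part III: W2 = 4; c = -27; cross terms: (-27*-15 - -30*-15)=-45, (-30*-29 - -6*-15)=780, (-6*23 - 12*-29)=210, (12*10 - -12*23)=396, (-12*26 - -28*10)=-32, (-28*-15 - -27*26)=1122; twice the area = |2431| = 2431; area = 2431/2; boundary points = 3 + 2 + 2 + 1 + 16 + 1 = 25; strictly interior points = area - boundary/2 + 1 = 1204; answer 1204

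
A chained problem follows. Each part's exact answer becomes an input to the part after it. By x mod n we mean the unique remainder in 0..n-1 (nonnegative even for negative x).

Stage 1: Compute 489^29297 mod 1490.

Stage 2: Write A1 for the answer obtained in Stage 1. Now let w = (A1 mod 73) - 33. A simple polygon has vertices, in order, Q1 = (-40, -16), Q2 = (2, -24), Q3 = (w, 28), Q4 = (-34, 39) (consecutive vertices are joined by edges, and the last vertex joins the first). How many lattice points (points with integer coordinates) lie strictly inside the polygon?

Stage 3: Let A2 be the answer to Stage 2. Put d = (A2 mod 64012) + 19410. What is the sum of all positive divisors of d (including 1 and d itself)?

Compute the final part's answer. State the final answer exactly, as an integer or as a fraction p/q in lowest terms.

25680

Stage 1: squarings mod 1490: 489^1=489, 489^2=721, 489^4=1321, 489^8=251, 489^16=421, 489^32=1421, 489^64=291, 489^128=1241, 489^256=911, 489^512=1481, 489^1024=81, 489^2048=601, 489^4096=621, 489^8192=1221, 489^16384=841; 489^29297 = 489^1 * 489^16 * 489^32 * 489^64 * 489^512 * 489^4096 * 489^8192 * 489^16384 = 649 (mod 1490); answer 649
Stage 2: A1 = 649; w = 32; cross terms: (-40*-24 - 2*-16)=992, (2*28 - 32*-24)=824, (32*39 - -34*28)=2200, (-34*-16 - -40*39)=2104; twice the area = |6120| = 6120; area = 3060; boundary points = 2 + 2 + 11 + 1 = 16; strictly interior points = area - boundary/2 + 1 = 3053; answer 3053
Stage 3: A2 = 3053; d = 22463; 22463 = 7 * 3209; sigma = (1 + 7) * (1 + 3209) = 8 * 3210 = 25680; answer 25680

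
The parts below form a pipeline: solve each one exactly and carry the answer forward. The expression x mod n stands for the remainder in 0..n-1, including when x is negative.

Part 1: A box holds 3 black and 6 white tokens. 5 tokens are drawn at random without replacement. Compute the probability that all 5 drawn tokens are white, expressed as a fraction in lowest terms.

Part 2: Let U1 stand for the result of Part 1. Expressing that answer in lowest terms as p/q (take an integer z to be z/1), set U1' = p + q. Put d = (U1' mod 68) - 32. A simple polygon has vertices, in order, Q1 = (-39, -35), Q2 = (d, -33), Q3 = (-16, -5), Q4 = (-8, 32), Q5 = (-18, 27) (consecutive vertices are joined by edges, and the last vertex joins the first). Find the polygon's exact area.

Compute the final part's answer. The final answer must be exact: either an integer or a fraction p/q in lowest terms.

975

Part 1: total draws C(9,5) = 126; favorable C(6,5) = 6; P = 1/21; answer 1/21
Part 2: U1 = 1/21; threaded value p + q = 22; d = -10; cross terms: (-39*-33 - -10*-35)=937, (-10*-5 - -16*-33)=-478, (-16*32 - -8*-5)=-552, (-8*27 - -18*32)=360, (-18*-35 - -39*27)=1683; twice the area = |1950| = 1950; area = 975; answer 975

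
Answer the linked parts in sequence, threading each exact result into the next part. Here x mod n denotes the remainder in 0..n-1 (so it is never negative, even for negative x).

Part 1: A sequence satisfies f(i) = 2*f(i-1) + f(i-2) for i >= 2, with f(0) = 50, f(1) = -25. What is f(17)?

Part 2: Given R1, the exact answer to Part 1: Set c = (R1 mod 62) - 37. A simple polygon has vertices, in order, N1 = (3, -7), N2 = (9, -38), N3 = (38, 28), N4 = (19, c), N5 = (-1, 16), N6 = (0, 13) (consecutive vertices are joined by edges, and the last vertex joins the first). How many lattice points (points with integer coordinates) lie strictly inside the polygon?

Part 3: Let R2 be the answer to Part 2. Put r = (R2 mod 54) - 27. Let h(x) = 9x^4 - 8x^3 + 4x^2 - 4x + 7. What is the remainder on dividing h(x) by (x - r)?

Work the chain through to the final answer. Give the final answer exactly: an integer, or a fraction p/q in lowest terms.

Part 1: f(2) = 2*(-25) + 1*(50) = 0; iterating: f(2)=0, f(3)=-25, f(4)=-50, f(5)=-125, f(6)=-300, f(7)=-725, f(8)=-1750, f(9)=-4225, f(10)=-10200, f(11)=-24625, f(12)=-59450, f(13)=-143525, f(14)=-346500, f(15)=-836525, f(16)=-2019550, f(17)=-4875625; answer -4875625
Part 2: R1 = -4875625; c = 18; cross terms: (3*-38 - 9*-7)=-51, (9*28 - 38*-38)=1696, (38*18 - 19*28)=152, (19*16 - -1*18)=322, (-1*13 - 0*16)=-13, (0*-7 - 3*13)=-39; twice the area = |2067| = 2067; area = 2067/2; boundary points = 1 + 1 + 1 + 2 + 1 + 1 = 7; strictly interior points = area - boundary/2 + 1 = 1031; answer 1031
Part 3: R2 = 1031; r = -22; remainder = value at the root: 9*(-22)^4 - 8*(-22)^3 + 4*(-22)^2 - 4*(-22)^1 + 7 = (2108304) + (85184) + (1936) + (88) + (7) = 2195519; answer 2195519

2195519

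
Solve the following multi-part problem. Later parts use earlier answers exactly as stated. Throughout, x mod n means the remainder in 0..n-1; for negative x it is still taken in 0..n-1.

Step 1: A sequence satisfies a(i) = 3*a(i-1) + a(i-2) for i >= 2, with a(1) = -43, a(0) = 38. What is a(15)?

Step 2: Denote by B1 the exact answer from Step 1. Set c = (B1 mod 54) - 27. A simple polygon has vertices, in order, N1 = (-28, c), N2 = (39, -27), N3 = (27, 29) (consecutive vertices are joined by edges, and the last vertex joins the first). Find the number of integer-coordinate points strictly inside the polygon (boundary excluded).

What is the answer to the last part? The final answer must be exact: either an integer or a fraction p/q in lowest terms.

1610

Step 1: a(2) = 3*(-43) + 1*(38) = -91; iterating: a(2)=-91, a(3)=-316, a(4)=-1039, a(5)=-3433, a(6)=-11338, a(7)=-37447, a(8)=-123679, a(9)=-408484, a(10)=-1349131, a(11)=-4455877, a(12)=-14716762, a(13)=-48606163, a(14)=-160535251, a(15)=-530211916; answer -530211916
Step 2: B1 = -530211916; c = 17; cross terms: (-28*-27 - 39*17)=93, (39*29 - 27*-27)=1860, (27*17 - -28*29)=1271; twice the area = |3224| = 3224; area = 1612; boundary points = 1 + 4 + 1 = 6; strictly interior points = area - boundary/2 + 1 = 1610; answer 1610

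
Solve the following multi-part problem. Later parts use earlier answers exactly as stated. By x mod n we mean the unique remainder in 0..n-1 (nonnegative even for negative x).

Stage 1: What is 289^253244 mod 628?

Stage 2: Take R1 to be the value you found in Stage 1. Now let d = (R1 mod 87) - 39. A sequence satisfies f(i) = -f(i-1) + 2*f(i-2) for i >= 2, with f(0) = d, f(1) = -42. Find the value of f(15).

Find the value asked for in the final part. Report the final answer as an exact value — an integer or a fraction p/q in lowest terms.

-284014

Stage 1: squarings mod 628: 289^1=289, 289^2=625, 289^4=9, 289^8=81, 289^16=281, 289^32=461, 289^64=257, 289^128=109, 289^256=577, 289^512=89, 289^1024=385, 289^2048=17, 289^4096=289, 289^8192=625, 289^16384=9, 289^32768=81, 289^65536=281, 289^131072=461; 289^253244 = 289^4 * 289^8 * 289^16 * 289^32 * 289^256 * 289^1024 * 289^2048 * 289^4096 * 289^16384 * 289^32768 * 289^65536 * 289^131072 = 197 (mod 628); answer 197
Stage 2: R1 = 197; d = -16; f(2) = -1*(-42) + 2*(-16) = 10; iterating: f(2)=10, f(3)=-94, f(4)=114, f(5)=-302, f(6)=530, f(7)=-1134, f(8)=2194, f(9)=-4462, f(10)=8850, f(11)=-17774, f(12)=35474, f(13)=-71022, f(14)=141970, f(15)=-284014; answer -284014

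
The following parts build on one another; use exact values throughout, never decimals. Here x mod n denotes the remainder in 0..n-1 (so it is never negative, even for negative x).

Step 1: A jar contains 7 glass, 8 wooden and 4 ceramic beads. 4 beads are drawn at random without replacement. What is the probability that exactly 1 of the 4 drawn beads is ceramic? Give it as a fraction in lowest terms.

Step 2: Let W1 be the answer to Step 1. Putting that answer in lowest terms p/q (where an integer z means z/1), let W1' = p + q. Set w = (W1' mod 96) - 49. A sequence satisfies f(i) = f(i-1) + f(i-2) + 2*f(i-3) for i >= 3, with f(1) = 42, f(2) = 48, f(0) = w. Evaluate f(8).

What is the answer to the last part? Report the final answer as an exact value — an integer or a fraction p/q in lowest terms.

4404

Step 1: total draws C(19,4) = 3876; favorable C(4,1)*C(15,3) = 1820; P = 455/969; answer 455/969
Step 2: W1 = 455/969; threaded value p + q = 1424; w = 31; f(3) = 1*(48) + 1*(42) + 2*(31) = 152; iterating: f(3)=152, f(4)=284, f(5)=532, f(6)=1120, f(7)=2220, f(8)=4404; answer 4404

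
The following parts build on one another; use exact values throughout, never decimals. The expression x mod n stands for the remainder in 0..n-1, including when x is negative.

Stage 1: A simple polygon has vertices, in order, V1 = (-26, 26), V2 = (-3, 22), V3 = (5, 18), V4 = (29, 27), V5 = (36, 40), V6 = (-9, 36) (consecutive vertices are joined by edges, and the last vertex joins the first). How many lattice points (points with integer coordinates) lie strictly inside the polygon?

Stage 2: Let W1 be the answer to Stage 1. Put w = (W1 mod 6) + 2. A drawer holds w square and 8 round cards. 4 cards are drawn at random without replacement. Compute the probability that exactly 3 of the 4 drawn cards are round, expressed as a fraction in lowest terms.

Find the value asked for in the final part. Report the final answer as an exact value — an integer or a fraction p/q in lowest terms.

Stage 1: cross terms: (-26*22 - -3*26)=-494, (-3*18 - 5*22)=-164, (5*27 - 29*18)=-387, (29*40 - 36*27)=188, (36*36 - -9*40)=1656, (-9*26 - -26*36)=702; twice the area = |1501| = 1501; area = 1501/2; boundary points = 1 + 4 + 3 + 1 + 1 + 1 = 11; strictly interior points = area - boundary/2 + 1 = 746; answer 746
Stage 2: W1 = 746; w = 4; total draws C(12,4) = 495; favorable C(8,3)*C(4,1) = 224; P = 224/495; answer 224/495

224/495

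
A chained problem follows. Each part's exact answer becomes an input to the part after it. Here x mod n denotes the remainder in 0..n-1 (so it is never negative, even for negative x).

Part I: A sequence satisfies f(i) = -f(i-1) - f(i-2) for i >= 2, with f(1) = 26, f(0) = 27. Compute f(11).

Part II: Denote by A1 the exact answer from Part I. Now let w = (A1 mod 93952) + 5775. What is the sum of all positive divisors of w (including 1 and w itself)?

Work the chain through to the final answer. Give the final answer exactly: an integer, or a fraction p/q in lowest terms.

163680

Part I: f(2) = -1*(26) - 1*(27) = -53; iterating: f(2)=-53, f(3)=27, f(4)=26, f(5)=-53, f(6)=27, f(7)=26, f(8)=-53, f(9)=27, f(10)=26, f(11)=-53; answer -53
Part II: A1 = -53; w = 99674; 99674 = 2 * 19 * 43 * 61; sigma = (1 + 2) * (1 + 19) * (1 + 43) * (1 + 61) = 3 * 20 * 44 * 62 = 163680; answer 163680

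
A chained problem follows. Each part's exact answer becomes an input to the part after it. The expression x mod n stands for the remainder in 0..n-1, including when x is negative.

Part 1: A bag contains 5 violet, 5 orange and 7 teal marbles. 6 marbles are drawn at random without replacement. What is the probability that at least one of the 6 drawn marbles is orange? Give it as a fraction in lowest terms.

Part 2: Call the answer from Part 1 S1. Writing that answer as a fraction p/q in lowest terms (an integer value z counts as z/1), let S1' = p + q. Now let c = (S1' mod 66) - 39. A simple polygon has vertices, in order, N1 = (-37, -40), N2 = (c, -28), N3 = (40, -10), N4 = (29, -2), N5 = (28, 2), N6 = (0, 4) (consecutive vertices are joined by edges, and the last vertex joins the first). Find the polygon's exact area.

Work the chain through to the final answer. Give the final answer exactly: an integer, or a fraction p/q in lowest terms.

Part 1: total draws C(17,6) = 12376; complement C(12,6) = 924; favorable 12376 - 924 = 11452; P = 409/442; answer 409/442
Part 2: S1 = 409/442; threaded value p + q = 851; c = 20; cross terms: (-37*-28 - 20*-40)=1836, (20*-10 - 40*-28)=920, (40*-2 - 29*-10)=210, (29*2 - 28*-2)=114, (28*4 - 0*2)=112, (0*-40 - -37*4)=148; twice the area = |3340| = 3340; area = 1670; answer 1670

1670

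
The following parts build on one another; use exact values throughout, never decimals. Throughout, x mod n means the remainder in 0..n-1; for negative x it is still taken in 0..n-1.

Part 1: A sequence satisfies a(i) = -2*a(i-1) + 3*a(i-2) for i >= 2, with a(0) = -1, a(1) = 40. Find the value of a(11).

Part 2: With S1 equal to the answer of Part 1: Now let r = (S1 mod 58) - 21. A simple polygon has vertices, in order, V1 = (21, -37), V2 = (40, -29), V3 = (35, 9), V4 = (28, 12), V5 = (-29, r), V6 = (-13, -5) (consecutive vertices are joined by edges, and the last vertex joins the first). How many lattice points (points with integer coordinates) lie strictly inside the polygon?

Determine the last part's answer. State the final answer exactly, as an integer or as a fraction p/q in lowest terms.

1681

Part 1: a(2) = -2*(40) + 3*(-1) = -83; iterating: a(2)=-83, a(3)=286, a(4)=-821, a(5)=2500, a(6)=-7463, a(7)=22426, a(8)=-67241, a(9)=201760, a(10)=-605243, a(11)=1815766; answer 1815766
Part 2: S1 = 1815766; r = -3; cross terms: (21*-29 - 40*-37)=871, (40*9 - 35*-29)=1375, (35*12 - 28*9)=168, (28*-3 - -29*12)=264, (-29*-5 - -13*-3)=106, (-13*-37 - 21*-5)=586; twice the area = |3370| = 3370; area = 1685; boundary points = 1 + 1 + 1 + 3 + 2 + 2 = 10; strictly interior points = area - boundary/2 + 1 = 1681; answer 1681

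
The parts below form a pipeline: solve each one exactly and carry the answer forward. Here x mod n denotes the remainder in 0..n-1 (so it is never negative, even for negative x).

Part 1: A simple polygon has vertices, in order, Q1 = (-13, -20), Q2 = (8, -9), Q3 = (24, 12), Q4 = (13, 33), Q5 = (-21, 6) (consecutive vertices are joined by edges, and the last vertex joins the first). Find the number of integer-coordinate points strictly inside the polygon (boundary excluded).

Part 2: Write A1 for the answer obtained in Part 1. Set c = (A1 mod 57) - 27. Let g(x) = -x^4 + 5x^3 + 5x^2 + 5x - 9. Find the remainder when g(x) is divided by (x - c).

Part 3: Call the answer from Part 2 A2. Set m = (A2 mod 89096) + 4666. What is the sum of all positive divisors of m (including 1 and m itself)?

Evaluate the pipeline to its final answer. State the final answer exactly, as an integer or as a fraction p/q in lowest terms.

Part 1: cross terms: (-13*-9 - 8*-20)=277, (8*12 - 24*-9)=312, (24*33 - 13*12)=636, (13*6 - -21*33)=771, (-21*-20 - -13*6)=498; twice the area = |2494| = 2494; area = 1247; boundary points = 1 + 1 + 1 + 1 + 2 = 6; strictly interior points = area - boundary/2 + 1 = 1245; answer 1245
Part 2: A1 = 1245; c = 21; remainder = value at the root: -1*(21)^4 + 5*(21)^3 + 5*(21)^2 + 5*(21)^1 - 9 = (-194481) + (46305) + (2205) + (105) + (-9) = -145875; answer -145875
Part 3: A2 = -145875; m = 36983; 36983 = 31 * 1193; sigma = (1 + 31) * (1 + 1193) = 32 * 1194 = 38208; answer 38208

38208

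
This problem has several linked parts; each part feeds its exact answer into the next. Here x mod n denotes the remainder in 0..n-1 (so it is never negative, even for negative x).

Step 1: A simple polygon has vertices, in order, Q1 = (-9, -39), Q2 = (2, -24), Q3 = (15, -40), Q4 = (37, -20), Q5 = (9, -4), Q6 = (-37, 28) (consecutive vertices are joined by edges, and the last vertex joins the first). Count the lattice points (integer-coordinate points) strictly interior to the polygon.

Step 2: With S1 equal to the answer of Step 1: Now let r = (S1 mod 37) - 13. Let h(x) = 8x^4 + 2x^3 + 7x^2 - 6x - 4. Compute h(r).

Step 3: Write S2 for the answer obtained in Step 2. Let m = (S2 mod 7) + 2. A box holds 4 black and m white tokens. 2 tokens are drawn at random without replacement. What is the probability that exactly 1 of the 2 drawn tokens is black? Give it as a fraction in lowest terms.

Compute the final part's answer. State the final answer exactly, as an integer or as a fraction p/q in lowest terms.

Step 1: cross terms: (-9*-24 - 2*-39)=294, (2*-40 - 15*-24)=280, (15*-20 - 37*-40)=1180, (37*-4 - 9*-20)=32, (9*28 - -37*-4)=104, (-37*-39 - -9*28)=1695; twice the area = |3585| = 3585; area = 3585/2; boundary points = 1 + 1 + 2 + 4 + 2 + 1 = 11; strictly interior points = area - boundary/2 + 1 = 1788; answer 1788
Step 2: S1 = 1788; r = -1; 8*(-1)^4 + 2*(-1)^3 + 7*(-1)^2 - 6*(-1)^1 - 4 = (8) + (-2) + (7) + (6) + (-4) = 15; answer 15
Step 3: S2 = 15; m = 3; total draws C(7,2) = 21; favorable C(4,1)*C(3,1) = 12; P = 4/7; answer 4/7

4/7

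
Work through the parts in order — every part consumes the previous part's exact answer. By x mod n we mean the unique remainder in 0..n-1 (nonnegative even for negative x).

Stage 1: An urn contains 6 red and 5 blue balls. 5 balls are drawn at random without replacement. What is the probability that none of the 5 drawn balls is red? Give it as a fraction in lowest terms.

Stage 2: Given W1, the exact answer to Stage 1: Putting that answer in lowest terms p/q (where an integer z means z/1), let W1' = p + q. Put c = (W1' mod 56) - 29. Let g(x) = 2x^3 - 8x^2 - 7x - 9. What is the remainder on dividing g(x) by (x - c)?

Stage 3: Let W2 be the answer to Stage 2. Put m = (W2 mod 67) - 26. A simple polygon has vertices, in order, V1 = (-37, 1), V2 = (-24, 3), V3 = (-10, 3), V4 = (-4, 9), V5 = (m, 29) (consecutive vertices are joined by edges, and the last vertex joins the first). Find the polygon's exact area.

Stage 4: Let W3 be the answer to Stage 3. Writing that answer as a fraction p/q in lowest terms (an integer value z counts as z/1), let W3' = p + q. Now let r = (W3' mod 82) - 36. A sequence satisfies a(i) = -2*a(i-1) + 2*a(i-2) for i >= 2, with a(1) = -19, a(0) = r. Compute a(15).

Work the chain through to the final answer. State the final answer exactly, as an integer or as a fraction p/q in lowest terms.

-41698176

Stage 1: total draws C(11,5) = 462; favorable C(5,5) = 1; P = 1/462; answer 1/462
Stage 2: W1 = 1/462; threaded value p + q = 463; c = -14; remainder = value at the root: 2*(-14)^3 - 8*(-14)^2 - 7*(-14)^1 - 9 = (-5488) + (-1568) + (98) + (-9) = -6967; answer -6967
Stage 3: W2 = -6967; m = -25; cross terms: (-37*3 - -24*1)=-87, (-24*3 - -10*3)=-42, (-10*9 - -4*3)=-78, (-4*29 - -25*9)=109, (-25*1 - -37*29)=1048; twice the area = |950| = 950; area = 475; answer 475
Stage 4: W3 = 475; threaded value p + q = 476; r = 30; a(2) = -2*(-19) + 2*(30) = 98; iterating: a(2)=98, a(3)=-234, a(4)=664, a(5)=-1796, a(6)=4920, a(7)=-13432, a(8)=36704, a(9)=-100272, a(10)=273952, a(11)=-748448, a(12)=2044800, a(13)=-5586496, a(14)=15262592, a(15)=-41698176; answer -41698176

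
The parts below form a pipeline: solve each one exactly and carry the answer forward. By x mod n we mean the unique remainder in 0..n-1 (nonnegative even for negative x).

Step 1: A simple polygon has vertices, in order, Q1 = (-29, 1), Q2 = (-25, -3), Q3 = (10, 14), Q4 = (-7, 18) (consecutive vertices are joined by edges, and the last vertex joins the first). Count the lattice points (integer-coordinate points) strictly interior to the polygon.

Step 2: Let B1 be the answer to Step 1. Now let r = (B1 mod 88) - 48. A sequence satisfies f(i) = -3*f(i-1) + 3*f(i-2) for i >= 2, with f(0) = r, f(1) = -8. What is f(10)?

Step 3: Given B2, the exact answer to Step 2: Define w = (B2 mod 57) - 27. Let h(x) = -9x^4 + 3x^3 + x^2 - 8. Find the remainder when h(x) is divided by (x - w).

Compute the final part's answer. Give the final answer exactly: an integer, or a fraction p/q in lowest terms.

-926972

Step 1: cross terms: (-29*-3 - -25*1)=112, (-25*14 - 10*-3)=-320, (10*18 - -7*14)=278, (-7*1 - -29*18)=515; twice the area = |585| = 585; area = 585/2; boundary points = 4 + 1 + 1 + 1 = 7; strictly interior points = area - boundary/2 + 1 = 290; answer 290
Step 2: B1 = 290; r = -22; f(2) = -3*(-8) + 3*(-22) = -42; iterating: f(2)=-42, f(3)=102, f(4)=-432, f(5)=1602, f(6)=-6102, f(7)=23112, f(8)=-87642, f(9)=332262, f(10)=-1259712; answer -1259712
Step 3: B2 = -1259712; w = 18; remainder = value at the root: -9*(18)^4 + 3*(18)^3 + 1*(18)^2 - 8 = (-944784) + (17496) + (324) + (-8) = -926972; answer -926972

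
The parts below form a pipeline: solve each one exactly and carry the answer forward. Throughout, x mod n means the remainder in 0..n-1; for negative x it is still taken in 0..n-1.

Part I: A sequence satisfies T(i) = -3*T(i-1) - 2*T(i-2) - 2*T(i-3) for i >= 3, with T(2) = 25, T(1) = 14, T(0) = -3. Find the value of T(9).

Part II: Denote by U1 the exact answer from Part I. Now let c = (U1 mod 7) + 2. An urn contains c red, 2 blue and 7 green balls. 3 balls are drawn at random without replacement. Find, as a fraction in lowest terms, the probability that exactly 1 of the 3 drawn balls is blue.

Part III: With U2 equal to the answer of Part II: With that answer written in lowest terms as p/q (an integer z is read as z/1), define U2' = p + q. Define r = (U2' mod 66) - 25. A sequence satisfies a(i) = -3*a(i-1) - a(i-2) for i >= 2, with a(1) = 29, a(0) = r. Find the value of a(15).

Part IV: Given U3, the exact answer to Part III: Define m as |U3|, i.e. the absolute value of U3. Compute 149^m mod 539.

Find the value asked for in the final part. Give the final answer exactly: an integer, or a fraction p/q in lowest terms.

Part I: T(3) = -3*(25) - 2*(14) - 2*(-3) = -97; iterating: T(3)=-97, T(4)=213, T(5)=-495, T(6)=1253, T(7)=-3195, T(8)=8069, T(9)=-20323; answer -20323
Part II: U1 = -20323; c = 7; total draws C(16,3) = 560; favorable C(2,1)*C(14,2) = 182; P = 13/40; answer 13/40
Part III: U2 = 13/40; threaded value p + q = 53; r = 28; a(2) = -3*(29) - 1*(28) = -115; iterating: a(2)=-115, a(3)=316, a(4)=-833, a(5)=2183, a(6)=-5716, a(7)=14965, a(8)=-39179, a(9)=102572, a(10)=-268537, a(11)=703039, a(12)=-1840580, a(13)=4818701, a(14)=-12615523, a(15)=33027868; answer 33027868
Part IV: U3 = 33027868; m = 33027868; squarings mod 539: 149^1=149, 149^2=102, 149^4=163, 149^8=158, 149^16=170, 149^32=333, 149^64=394, 149^128=4, 149^256=16, 149^512=256, 149^1024=317, 149^2048=235, 149^4096=247, 149^8192=102, 149^16384=163, 149^32768=158, 149^65536=170, 149^131072=333, 149^262144=394, 149^524288=4, 149^1048576=16, 149^2097152=256, 149^4194304=317, 149^8388608=235, 149^16777216=247; 149^33027868 = 149^4 * 149^8 * 149^16 * 149^256 * 149^512 * 149^1024 * 149^4096 * 149^8192 * 149^16384 * 149^32768 * 149^65536 * 149^131072 * 149^262144 * 149^1048576 * 149^2097152 * 149^4194304 * 149^8388608 * 149^16777216 = 499 (mod 539); answer 499

499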